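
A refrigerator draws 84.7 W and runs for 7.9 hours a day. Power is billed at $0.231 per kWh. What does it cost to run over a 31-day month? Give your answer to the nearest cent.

$4.79

Energy = 84.7 W × 7.9 h/day × 31 days = 20,743 Wh = 20.74 kWh
Cost = 20.74 kWh × $0.231/kWh = $4.79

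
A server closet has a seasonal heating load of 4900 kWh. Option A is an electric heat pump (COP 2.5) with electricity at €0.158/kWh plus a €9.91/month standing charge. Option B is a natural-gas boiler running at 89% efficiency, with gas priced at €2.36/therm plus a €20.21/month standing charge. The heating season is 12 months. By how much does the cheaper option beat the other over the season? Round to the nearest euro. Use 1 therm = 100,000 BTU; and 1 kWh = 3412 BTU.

Heat load = 4900 kWh × 3412 = 16,718,800 BTU
Gas: input = 16,718,800 / 0.89 = 18,785,169 BTU = 187.9 therm → 187.9 × €2.36 = €443.33; + 12 × €20.21 standing = €685.85
Heat pump: 16,718,800 BTU / 3412 = 4,900 kWh heat; / 2.5 = 1,960 kWh in → × €0.158 = €309.68; + 12 × €9.91 standing = €428.60
Difference = |€685.85 − €428.60| = €257.25 ≈ €257

€257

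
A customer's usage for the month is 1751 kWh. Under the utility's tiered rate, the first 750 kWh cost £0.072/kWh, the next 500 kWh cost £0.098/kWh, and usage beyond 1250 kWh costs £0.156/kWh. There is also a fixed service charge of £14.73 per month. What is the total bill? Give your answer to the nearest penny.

£195.89

First 750 kWh × £0.072 = £54.00
Next 500 kWh × £0.098 = £49.00
Remaining 501 kWh × £0.156 = £78.16
Energy charge = £181.16; + service £14.73 = £195.89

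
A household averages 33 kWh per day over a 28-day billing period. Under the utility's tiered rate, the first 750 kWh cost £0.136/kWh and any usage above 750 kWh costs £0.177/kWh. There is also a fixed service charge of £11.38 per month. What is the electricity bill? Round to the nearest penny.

Usage = 33 kWh/day × 28 days = 924 kWh
First 750 kWh × £0.136 = £102.00
Remaining 174 kWh × £0.177 = £30.80
Energy charge = £132.80; + service £11.38 = £144.18

£144.18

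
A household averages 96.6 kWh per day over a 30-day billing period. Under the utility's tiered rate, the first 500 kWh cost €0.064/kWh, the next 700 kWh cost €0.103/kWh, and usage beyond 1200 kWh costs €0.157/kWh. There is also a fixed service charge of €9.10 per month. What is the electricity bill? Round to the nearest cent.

€379.79

Usage = 96.6 kWh/day × 30 days = 2898 kWh
First 500 kWh × €0.064 = €32.00
Next 700 kWh × €0.103 = €72.10
Remaining 1698 kWh × €0.157 = €266.59
Energy charge = €370.69; + service €9.10 = €379.79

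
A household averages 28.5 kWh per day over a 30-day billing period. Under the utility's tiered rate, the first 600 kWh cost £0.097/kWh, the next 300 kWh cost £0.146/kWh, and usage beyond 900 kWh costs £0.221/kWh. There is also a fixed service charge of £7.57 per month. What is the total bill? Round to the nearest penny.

Usage = 28.5 kWh/day × 30 days = 855 kWh
First 600 kWh × £0.097 = £58.20
Next 255 kWh × £0.146 = £37.23
Remaining tier: 0 kWh (not reached)
Energy charge = £95.43; + service £7.57 = £103.00

£103.00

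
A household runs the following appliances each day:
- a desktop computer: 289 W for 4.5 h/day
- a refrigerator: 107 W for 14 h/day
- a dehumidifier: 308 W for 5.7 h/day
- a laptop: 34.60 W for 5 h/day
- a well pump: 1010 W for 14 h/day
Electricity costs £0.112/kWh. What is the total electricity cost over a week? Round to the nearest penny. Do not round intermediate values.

desktop computer: 289 W × 4.5 h × 7 d = 9,104 Wh = 9.104 kWh
refrigerator: 107 W × 14 h × 7 d = 10,486 Wh = 10.49 kWh
dehumidifier: 308 W × 5.7 h × 7 d = 12,289 Wh = 12.29 kWh
laptop: 34.60 W × 5 h × 7 d = 1,211 Wh = 1.211 kWh
well pump: 1010 W × 14 h × 7 d = 98,980 Wh = 98.98 kWh
Total energy = 9.104 + 10.49 + 12.29 + 1.211 + 98.98 = 132.1 kWh
Cost = 132.1 kWh × £0.112 = £14.79

£14.79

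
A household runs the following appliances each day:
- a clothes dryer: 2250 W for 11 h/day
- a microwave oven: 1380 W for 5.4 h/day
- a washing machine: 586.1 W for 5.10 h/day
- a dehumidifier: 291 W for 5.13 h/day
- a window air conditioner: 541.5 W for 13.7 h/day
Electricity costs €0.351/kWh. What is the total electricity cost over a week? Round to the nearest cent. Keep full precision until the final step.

€108.36

clothes dryer: 2250 W × 11 h × 7 d = 173,250 Wh = 173.2 kWh
microwave oven: 1380 W × 5.4 h × 7 d = 52,164 Wh = 52.16 kWh
washing machine: 586.1 W × 5.10 h × 7 d = 20,924 Wh = 20.92 kWh
dehumidifier: 291 W × 5.13 h × 7 d = 10,450 Wh = 10.45 kWh
window air conditioner: 541.5 W × 13.7 h × 7 d = 51,930 Wh = 51.93 kWh
Total energy = 173.2 + 52.16 + 20.92 + 10.45 + 51.93 = 308.7 kWh
Cost = 308.7 kWh × €0.351 = €108.36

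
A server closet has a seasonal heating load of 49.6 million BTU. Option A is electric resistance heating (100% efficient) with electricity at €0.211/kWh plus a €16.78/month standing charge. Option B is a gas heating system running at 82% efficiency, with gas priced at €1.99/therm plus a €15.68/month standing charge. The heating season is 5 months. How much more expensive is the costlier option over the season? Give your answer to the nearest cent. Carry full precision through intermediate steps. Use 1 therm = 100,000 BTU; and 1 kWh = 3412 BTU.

€1869.08

Heat load = 49.6 × 10⁶ BTU = 49,600,000 BTU
Gas: input = 49,600,000 / 0.82 = 60,487,805 BTU = 604.9 therm → 604.9 × €1.99 = €1,203.71; + 5 × €15.68 standing = €1,282.11
Electric: 49,600,000 BTU / 3412 = 14,540 kWh → × €0.211 = €3,067.29; + 5 × €16.78 standing = €3,151.19
Difference = |€1,282.11 − €3,151.19| = €1,869.08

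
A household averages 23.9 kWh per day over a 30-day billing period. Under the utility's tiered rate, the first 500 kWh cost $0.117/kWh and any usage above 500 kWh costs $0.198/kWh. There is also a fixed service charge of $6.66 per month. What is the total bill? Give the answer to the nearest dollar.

$108

Usage = 23.9 kWh/day × 30 days = 717 kWh
First 500 kWh × $0.117 = $58.50
Remaining 217 kWh × $0.198 = $42.97
Energy charge = $101.47; + service $6.66 = $108.13 ≈ $108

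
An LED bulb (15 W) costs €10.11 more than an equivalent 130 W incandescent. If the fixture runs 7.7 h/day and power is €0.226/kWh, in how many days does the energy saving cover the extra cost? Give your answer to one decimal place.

50.5 days

Power saved = 130 − 15 = 115 W
Daily energy saved = 115 W × 7.7 h = 885.5 Wh = 0.8855 kWh
Daily savings = 0.8855 × €0.226 = €0.2001
Payback = €10.11 / €0.2001 per day = 50.52 days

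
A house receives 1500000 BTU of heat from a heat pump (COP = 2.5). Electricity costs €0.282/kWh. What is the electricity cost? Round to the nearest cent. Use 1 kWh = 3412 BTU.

€49.59

Heat delivered = 1,500,000 BTU / 3412 = 439.6 kWh
Electrical input = 439.6 kWh / 2.5 = 175.8 kWh
Cost = 175.8 × €0.282/kWh = €49.59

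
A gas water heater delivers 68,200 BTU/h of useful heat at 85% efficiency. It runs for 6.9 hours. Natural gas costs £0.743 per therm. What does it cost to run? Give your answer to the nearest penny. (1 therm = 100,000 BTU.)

£4.11

Heat delivered = 68,200 BTU/h × 6.9 h = 470,580 BTU
Gas input = 470,580 / 0.85 = 553,624 BTU
= 553,624 / 100,000 = 5.536 therm
Cost = 5.536 × £0.743/therm = £4.11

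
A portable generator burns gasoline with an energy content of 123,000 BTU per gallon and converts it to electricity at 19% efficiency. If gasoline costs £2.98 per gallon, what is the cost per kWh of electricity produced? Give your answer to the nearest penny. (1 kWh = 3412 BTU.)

£0.44

Electrical output per gallon = 123,000 BTU × 0.19 / 3412 BTU/kWh = 6.849 kWh
Cost per kWh = £2.98 / 6.849 kWh = £0.435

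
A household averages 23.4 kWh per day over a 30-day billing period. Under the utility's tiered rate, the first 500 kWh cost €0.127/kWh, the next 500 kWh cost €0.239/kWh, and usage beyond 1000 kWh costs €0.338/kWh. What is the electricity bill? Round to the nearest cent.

Usage = 23.4 kWh/day × 30 days = 702 kWh
First 500 kWh × €0.127 = €63.50
Next 202 kWh × €0.239 = €48.28
Remaining tier: 0 kWh (not reached)
Total = €111.78

€111.78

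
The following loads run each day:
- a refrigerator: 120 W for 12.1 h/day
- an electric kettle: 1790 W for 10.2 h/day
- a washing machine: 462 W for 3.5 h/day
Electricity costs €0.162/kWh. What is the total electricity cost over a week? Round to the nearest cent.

refrigerator: 120 W × 12.1 h × 7 d = 10,164 Wh = 10.16 kWh
electric kettle: 1790 W × 10.2 h × 7 d = 127,806 Wh = 127.8 kWh
washing machine: 462 W × 3.5 h × 7 d = 11,319 Wh = 11.32 kWh
Total energy = 10.16 + 127.8 + 11.32 = 149.3 kWh
Cost = 149.3 kWh × €0.162 = €24.18

€24.18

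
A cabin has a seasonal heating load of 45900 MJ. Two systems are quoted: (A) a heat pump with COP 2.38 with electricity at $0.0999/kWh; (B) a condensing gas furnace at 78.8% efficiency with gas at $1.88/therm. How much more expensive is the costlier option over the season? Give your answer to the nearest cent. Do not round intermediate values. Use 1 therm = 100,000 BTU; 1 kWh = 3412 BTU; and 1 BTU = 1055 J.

$502.76

Heat load = 45900 MJ = 45,900,000,000 J / 1055 = 43,507,109 BTU
Gas: input = 43,507,109 / 0.788 = 55,212,067 BTU = 552.1 therm → 552.1 × $1.88 = $1,037.99
Heat pump: 43,507,109 BTU / 3412 = 12,750 kWh heat; / 2.38 = 5,358 kWh in → × $0.0999 = $535.23
Difference = |$1,037.99 − $535.23| = $502.76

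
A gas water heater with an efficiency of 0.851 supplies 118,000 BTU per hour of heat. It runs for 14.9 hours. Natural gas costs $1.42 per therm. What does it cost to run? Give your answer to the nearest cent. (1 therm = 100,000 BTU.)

$29.34

Heat delivered = 118,000 BTU/h × 14.9 h = 1,758,200 BTU
Gas input = 1,758,200 / 0.851 = 2,066,040 BTU
= 2,066,040 / 100,000 = 20.66 therm
Cost = 20.66 × $1.42/therm = $29.34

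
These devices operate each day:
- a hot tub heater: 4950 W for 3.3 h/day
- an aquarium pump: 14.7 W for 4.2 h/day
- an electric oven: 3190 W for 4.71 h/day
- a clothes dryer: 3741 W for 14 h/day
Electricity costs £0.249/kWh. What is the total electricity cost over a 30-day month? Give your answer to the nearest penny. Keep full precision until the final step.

£625.95

hot tub heater: 4950 W × 3.3 h × 30 d = 490,050 Wh = 490.1 kWh
aquarium pump: 14.7 W × 4.2 h × 30 d = 1,852 Wh = 1.852 kWh
electric oven: 3190 W × 4.71 h × 30 d = 450,747 Wh = 450.7 kWh
clothes dryer: 3741 W × 14 h × 30 d = 1,571,220 Wh = 1,571 kWh
Total energy = 490.1 + 1.852 + 450.7 + 1,571 = 2,514 kWh
Cost = 2,514 kWh × £0.249 = £625.95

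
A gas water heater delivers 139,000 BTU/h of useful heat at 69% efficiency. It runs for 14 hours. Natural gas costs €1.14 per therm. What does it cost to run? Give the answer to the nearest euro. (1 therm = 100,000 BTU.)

€32

Heat delivered = 139,000 BTU/h × 14 h = 1,946,000 BTU
Gas input = 1,946,000 / 0.69 = 2,820,290 BTU
= 2,820,290 / 100,000 = 28.2 therm
Cost = 28.2 × €1.14/therm = €32.15 ≈ €32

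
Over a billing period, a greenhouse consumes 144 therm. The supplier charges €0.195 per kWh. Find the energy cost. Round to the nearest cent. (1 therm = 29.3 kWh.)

€822.74

144 therm × (29.3 kWh/therm) = 4,219 kWh
Cost = 4,219 kWh × €0.195/kWh = €822.74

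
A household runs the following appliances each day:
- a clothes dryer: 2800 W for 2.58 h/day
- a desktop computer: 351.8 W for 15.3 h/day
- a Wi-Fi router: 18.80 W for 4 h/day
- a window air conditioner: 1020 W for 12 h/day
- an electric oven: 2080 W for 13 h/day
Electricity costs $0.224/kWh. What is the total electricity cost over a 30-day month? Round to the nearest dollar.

clothes dryer: 2800 W × 2.58 h × 30 d = 216,720 Wh = 216.7 kWh
desktop computer: 351.8 W × 15.3 h × 30 d = 161,476 Wh = 161.5 kWh
Wi-Fi router: 18.80 W × 4 h × 30 d = 2,256 Wh = 2.256 kWh
window air conditioner: 1020 W × 12 h × 30 d = 367,200 Wh = 367.2 kWh
electric oven: 2080 W × 13 h × 30 d = 811,200 Wh = 811.2 kWh
Total energy = 216.7 + 161.5 + 2.256 + 367.2 + 811.2 = 1,559 kWh
Cost = 1,559 kWh × $0.224 = $349.18 ≈ $349

$349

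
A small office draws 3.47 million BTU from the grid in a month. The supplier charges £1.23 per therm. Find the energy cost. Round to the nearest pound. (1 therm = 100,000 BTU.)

£43

3.47 million BTU × (10 therm/million BTU) = 34.7 therm
Cost = 34.7 therm × £1.23/therm = £42.68 ≈ £43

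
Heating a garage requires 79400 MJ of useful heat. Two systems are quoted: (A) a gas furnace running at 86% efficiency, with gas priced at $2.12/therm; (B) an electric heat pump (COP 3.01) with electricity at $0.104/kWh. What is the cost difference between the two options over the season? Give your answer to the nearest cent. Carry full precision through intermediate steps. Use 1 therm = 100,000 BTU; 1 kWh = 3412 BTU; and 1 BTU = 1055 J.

Heat load = 79400 MJ = 79,400,000,000 J / 1055 = 75,260,664 BTU
Gas: input = 75,260,664 / 0.86 = 87,512,399 BTU = 875.1 therm → 875.1 × $2.12 = $1,855.26
Heat pump: 75,260,664 BTU / 3412 = 22,060 kWh heat; / 3.01 = 7,328 kWh in → × $0.104 = $762.12
Difference = |$1,855.26 − $762.12| = $1,093.14

$1093.14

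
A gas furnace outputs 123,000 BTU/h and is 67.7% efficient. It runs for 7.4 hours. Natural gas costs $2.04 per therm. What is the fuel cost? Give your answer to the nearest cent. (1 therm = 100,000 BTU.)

$27.43

Heat delivered = 123,000 BTU/h × 7.4 h = 910,200 BTU
Gas input = 910,200 / 0.677 = 1,344,461 BTU
= 1,344,461 / 100,000 = 13.44 therm
Cost = 13.44 × $2.04/therm = $27.43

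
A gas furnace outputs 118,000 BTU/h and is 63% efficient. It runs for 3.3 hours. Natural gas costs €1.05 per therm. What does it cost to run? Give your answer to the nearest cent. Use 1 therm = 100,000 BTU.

Heat delivered = 118,000 BTU/h × 3.3 h = 389,400 BTU
Gas input = 389,400 / 0.63 = 618,095 BTU
= 618,095 / 100,000 = 6.181 therm
Cost = 6.181 × €1.05/therm = €6.49

€6.49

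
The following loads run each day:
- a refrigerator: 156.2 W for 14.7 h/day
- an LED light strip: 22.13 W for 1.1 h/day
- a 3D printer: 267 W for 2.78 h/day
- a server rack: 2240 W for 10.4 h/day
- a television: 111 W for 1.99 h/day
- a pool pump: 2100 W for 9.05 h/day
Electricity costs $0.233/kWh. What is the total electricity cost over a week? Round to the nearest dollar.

refrigerator: 156.2 W × 14.7 h × 7 d = 16,073 Wh = 16.07 kWh
LED light strip: 22.13 W × 1.1 h × 7 d = 170 Wh = 0.1704 kWh
3D printer: 267 W × 2.78 h × 7 d = 5,196 Wh = 5.196 kWh
server rack: 2240 W × 10.4 h × 7 d = 163,072 Wh = 163.1 kWh
television: 111 W × 1.99 h × 7 d = 1,546 Wh = 1.546 kWh
pool pump: 2100 W × 9.05 h × 7 d = 133,035 Wh = 133 kWh
Total energy = 16.07 + 0.1704 + 5.196 + 163.1 + 1.546 + 133 = 319.1 kWh
Cost = 319.1 kWh × $0.233 = $74.35 ≈ $74

$74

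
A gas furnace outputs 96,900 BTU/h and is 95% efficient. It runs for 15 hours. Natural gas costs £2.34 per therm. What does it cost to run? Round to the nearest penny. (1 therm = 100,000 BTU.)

Heat delivered = 96,900 BTU/h × 15 h = 1,453,500 BTU
Gas input = 1,453,500 / 0.95 = 1,530,000 BTU
= 1,530,000 / 100,000 = 15.3 therm
Cost = 15.3 × £2.34/therm = £35.80

£35.80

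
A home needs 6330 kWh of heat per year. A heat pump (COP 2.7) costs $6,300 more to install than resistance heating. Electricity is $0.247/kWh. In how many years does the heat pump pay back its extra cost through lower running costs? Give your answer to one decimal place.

6.4 years

Resistance: 6330 kWh × $0.247 = $1,563.51/yr
Heat pump: 6330 / 2.7 = 2344 kWh in → × $0.247 = $579.08/yr
Annual savings = $984.43
Payback = $6,300 / $984.43 = 6.4 years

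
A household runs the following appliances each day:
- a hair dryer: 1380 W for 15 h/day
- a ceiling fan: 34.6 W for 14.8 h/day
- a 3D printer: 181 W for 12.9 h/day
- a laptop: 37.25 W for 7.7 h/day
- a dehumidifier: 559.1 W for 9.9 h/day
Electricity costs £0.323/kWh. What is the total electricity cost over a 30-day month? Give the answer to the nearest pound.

£285

hair dryer: 1380 W × 15 h × 30 d = 621,000 Wh = 621 kWh
ceiling fan: 34.6 W × 14.8 h × 30 d = 15,362 Wh = 15.36 kWh
3D printer: 181 W × 12.9 h × 30 d = 70,047 Wh = 70.05 kWh
laptop: 37.25 W × 7.7 h × 30 d = 8,605 Wh = 8.605 kWh
dehumidifier: 559.1 W × 9.9 h × 30 d = 166,053 Wh = 166.1 kWh
Total energy = 621 + 15.36 + 70.05 + 8.605 + 166.1 = 881.1 kWh
Cost = 881.1 kWh × £0.323 = £284.58 ≈ £285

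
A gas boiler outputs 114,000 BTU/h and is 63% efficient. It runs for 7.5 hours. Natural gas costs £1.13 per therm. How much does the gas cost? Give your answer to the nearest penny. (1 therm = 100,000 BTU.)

Heat delivered = 114,000 BTU/h × 7.5 h = 855,000 BTU
Gas input = 855,000 / 0.63 = 1,357,143 BTU
= 1,357,143 / 100,000 = 13.57 therm
Cost = 13.57 × £1.13/therm = £15.34

£15.34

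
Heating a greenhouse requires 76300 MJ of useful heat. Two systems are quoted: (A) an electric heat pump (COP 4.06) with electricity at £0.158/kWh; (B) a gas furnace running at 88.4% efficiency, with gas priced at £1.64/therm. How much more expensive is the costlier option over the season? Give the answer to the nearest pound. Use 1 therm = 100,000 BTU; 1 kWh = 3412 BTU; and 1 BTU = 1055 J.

Heat load = 76300 MJ = 76,300,000,000 J / 1055 = 72,322,275 BTU
Gas: input = 72,322,275 / 0.884 = 81,812,528 BTU = 818.1 therm → 818.1 × £1.64 = £1,341.73
Heat pump: 72,322,275 BTU / 3412 = 21,200 kWh heat; / 4.06 = 5,221 kWh in → × £0.158 = £824.89
Difference = |£1,341.73 − £824.89| = £516.84 ≈ £517

£517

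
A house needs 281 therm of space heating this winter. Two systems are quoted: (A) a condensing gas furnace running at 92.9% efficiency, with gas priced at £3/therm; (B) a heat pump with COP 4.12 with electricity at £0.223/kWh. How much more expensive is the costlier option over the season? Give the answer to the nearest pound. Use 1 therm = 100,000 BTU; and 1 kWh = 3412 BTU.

Heat load = 281 therm × 100,000 = 28,100,000 BTU
Gas: input = 28,100,000 / 0.929 = 30,247,578 BTU = 302.5 therm → 302.5 × £3 = £907.43
Heat pump: 28,100,000 BTU / 3412 = 8,236 kWh heat; / 4.12 = 1,999 kWh in → × £0.223 = £445.76
Difference = |£907.43 − £445.76| = £461.66 ≈ £462

£462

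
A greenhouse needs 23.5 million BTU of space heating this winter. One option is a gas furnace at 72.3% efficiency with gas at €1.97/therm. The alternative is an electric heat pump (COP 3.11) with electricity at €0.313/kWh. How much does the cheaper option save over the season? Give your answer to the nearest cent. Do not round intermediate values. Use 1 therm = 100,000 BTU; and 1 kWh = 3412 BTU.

Heat load = 23.5 × 10⁶ BTU = 23,500,000 BTU
Gas: input = 23,500,000 / 0.723 = 32,503,458 BTU = 325 therm → 325 × €1.97 = €640.32
Heat pump: 23,500,000 BTU / 3412 = 6,887 kWh heat; / 3.11 = 2,215 kWh in → × €0.313 = €693.17
Difference = |€640.32 − €693.17| = €52.86

€52.86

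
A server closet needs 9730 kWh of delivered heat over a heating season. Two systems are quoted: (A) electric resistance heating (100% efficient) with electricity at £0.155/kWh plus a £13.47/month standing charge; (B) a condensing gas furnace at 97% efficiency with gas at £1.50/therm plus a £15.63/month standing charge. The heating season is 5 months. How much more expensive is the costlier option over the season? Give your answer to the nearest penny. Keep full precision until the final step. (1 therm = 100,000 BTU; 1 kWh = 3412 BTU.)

£983.97

Heat load = 9730 kWh × 3412 = 33,198,760 BTU
Gas: input = 33,198,760 / 0.97 = 34,225,526 BTU = 342.3 therm → 342.3 × £1.50 = £513.38; + 5 × £15.63 standing = £591.53
Electric: 33,198,760 BTU / 3412 = 9,730 kWh → × £0.155 = £1,508.15; + 5 × £13.47 standing = £1,575.50
Difference = |£591.53 − £1,575.50| = £983.97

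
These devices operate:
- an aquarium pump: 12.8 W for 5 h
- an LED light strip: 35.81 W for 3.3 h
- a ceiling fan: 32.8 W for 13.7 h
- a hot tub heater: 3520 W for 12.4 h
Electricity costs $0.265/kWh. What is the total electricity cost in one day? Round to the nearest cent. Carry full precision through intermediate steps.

$11.73

aquarium pump: 12.8 W × 5 h = 64 Wh = 0.064 kWh
LED light strip: 35.81 W × 3.3 h = 118 Wh = 0.1182 kWh
ceiling fan: 32.8 W × 13.7 h = 449 Wh = 0.4494 kWh
hot tub heater: 3520 W × 12.4 h = 43,648 Wh = 43.65 kWh
Total energy = 0.064 + 0.1182 + 0.4494 + 43.65 = 44.28 kWh
Cost = 44.28 kWh × $0.265 = $11.73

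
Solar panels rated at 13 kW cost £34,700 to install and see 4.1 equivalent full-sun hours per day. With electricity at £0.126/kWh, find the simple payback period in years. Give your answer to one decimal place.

Daily generation = 13 kW × 4.1 h = 53.3 kWh
Annual generation = 53.3 × 365 = 19454 kWh
Annual savings = 19454 × £0.126 = £2,451.27
Payback = £34,700 / £2,451.27 = 14.2 years

14.2 years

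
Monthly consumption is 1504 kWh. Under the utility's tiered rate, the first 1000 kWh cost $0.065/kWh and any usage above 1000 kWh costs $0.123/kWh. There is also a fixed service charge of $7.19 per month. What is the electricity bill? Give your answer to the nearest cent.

$134.18

First 1000 kWh × $0.065 = $65.00
Remaining 504 kWh × $0.123 = $61.99
Energy charge = $126.99; + service $7.19 = $134.18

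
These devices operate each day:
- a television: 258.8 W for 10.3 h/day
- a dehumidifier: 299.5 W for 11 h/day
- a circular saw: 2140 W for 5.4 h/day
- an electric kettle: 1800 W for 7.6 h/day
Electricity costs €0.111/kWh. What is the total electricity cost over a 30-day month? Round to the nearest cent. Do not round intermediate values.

television: 258.8 W × 10.3 h × 30 d = 79,969 Wh = 79.97 kWh
dehumidifier: 299.5 W × 11 h × 30 d = 98,835 Wh = 98.83 kWh
circular saw: 2140 W × 5.4 h × 30 d = 346,680 Wh = 346.7 kWh
electric kettle: 1800 W × 7.6 h × 30 d = 410,400 Wh = 410.4 kWh
Total energy = 79.97 + 98.83 + 346.7 + 410.4 = 935.9 kWh
Cost = 935.9 kWh × €0.111 = €103.88

€103.88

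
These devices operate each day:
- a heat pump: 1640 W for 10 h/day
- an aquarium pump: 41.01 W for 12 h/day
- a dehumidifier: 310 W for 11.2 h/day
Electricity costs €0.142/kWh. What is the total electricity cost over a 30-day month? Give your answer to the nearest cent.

heat pump: 1640 W × 10 h × 30 d = 492,000 Wh = 492 kWh
aquarium pump: 41.01 W × 12 h × 30 d = 14,764 Wh = 14.76 kWh
dehumidifier: 310 W × 11.2 h × 30 d = 104,160 Wh = 104.2 kWh
Total energy = 492 + 14.76 + 104.2 = 610.9 kWh
Cost = 610.9 kWh × €0.142 = €86.75

€86.75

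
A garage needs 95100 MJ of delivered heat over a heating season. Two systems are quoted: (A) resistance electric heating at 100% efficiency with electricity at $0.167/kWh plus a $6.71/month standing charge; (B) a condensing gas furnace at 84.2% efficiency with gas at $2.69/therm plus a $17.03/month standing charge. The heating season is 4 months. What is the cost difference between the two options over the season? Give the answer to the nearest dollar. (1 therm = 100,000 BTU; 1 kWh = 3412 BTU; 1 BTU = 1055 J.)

$1491

Heat load = 95100 MJ = 95,100,000,000 J / 1055 = 90,142,180 BTU
Gas: input = 90,142,180 / 0.842 = 107,057,221 BTU = 1,071 therm → 1,071 × $2.69 = $2,879.84; + 4 × $17.03 standing = $2,947.96
Electric: 90,142,180 BTU / 3412 = 26,420 kWh → × $0.167 = $4,412.00; + 4 × $6.71 standing = $4,438.84
Difference = |$2,947.96 − $4,438.84| = $1,490.88 ≈ $1491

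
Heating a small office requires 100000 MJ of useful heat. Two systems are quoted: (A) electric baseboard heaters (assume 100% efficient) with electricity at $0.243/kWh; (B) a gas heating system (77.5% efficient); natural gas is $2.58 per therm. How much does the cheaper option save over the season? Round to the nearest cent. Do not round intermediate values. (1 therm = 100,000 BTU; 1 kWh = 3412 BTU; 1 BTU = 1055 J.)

$3595.16

Heat load = 100000 MJ = 100,000,000,000 J / 1055 = 94,786,730 BTU
Gas: input = 94,786,730 / 0.775 = 122,305,458 BTU = 1,223 therm → 1,223 × $2.58 = $3,155.48
Electric: 94,786,730 BTU / 3412 = 27,780 kWh → × $0.243 = $6,750.64
Difference = |$3,155.48 − $6,750.64| = $3,595.16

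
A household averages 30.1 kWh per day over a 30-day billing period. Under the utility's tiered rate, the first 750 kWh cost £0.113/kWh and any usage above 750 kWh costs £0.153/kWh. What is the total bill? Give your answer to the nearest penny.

£108.16

Usage = 30.1 kWh/day × 30 days = 903 kWh
First 750 kWh × £0.113 = £84.75
Remaining 153 kWh × £0.153 = £23.41
Total = £108.16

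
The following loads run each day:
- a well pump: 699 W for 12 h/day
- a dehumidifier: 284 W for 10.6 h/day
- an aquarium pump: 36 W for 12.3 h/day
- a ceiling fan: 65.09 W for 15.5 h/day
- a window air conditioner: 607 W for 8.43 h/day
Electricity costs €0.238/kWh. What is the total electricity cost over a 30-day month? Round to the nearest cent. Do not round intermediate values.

€128.29

well pump: 699 W × 12 h × 30 d = 251,640 Wh = 251.6 kWh
dehumidifier: 284 W × 10.6 h × 30 d = 90,312 Wh = 90.31 kWh
aquarium pump: 36 W × 12.3 h × 30 d = 13,284 Wh = 13.28 kWh
ceiling fan: 65.09 W × 15.5 h × 30 d = 30,267 Wh = 30.27 kWh
window air conditioner: 607 W × 8.43 h × 30 d = 153,510 Wh = 153.5 kWh
Total energy = 251.6 + 90.31 + 13.28 + 30.27 + 153.5 = 539 kWh
Cost = 539 kWh × €0.238 = €128.29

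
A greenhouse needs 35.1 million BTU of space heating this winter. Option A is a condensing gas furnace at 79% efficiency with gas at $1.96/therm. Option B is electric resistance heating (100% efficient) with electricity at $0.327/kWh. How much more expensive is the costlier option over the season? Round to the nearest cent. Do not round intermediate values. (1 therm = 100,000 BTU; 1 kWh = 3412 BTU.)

Heat load = 35.1 × 10⁶ BTU = 35,100,000 BTU
Gas: input = 35,100,000 / 0.79 = 44,430,380 BTU = 444.3 therm → 444.3 × $1.96 = $870.84
Electric: 35,100,000 BTU / 3412 = 10,290 kWh → × $0.327 = $3,363.92
Difference = |$870.84 − $3,363.92| = $2,493.09

$2493.09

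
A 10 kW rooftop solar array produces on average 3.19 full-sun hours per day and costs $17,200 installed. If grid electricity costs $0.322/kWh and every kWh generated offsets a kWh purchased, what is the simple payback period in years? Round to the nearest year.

5 years

Daily generation = 10 kW × 3.19 h = 31.9 kWh
Annual generation = 31.9 × 365 = 11644 kWh
Annual savings = 11644 × $0.322 = $3,749.21
Payback = $17,200 / $3,749.21 = 4.59 years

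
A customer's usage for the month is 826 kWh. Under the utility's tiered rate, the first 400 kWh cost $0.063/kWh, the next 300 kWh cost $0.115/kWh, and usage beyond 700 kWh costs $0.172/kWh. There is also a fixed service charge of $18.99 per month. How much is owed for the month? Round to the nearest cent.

$100.36

First 400 kWh × $0.063 = $25.20
Next 300 kWh × $0.115 = $34.50
Remaining 126 kWh × $0.172 = $21.67
Energy charge = $81.37; + service $18.99 = $100.36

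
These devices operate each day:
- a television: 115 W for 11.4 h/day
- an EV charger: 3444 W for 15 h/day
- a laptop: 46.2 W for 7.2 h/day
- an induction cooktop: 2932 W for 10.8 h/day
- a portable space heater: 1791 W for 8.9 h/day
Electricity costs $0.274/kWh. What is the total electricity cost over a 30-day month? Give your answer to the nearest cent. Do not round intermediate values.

television: 115 W × 11.4 h × 30 d = 39,330 Wh = 39.33 kWh
EV charger: 3444 W × 15 h × 30 d = 1,549,800 Wh = 1,550 kWh
laptop: 46.2 W × 7.2 h × 30 d = 9,979 Wh = 9.979 kWh
induction cooktop: 2932 W × 10.8 h × 30 d = 949,968 Wh = 950 kWh
portable space heater: 1791 W × 8.9 h × 30 d = 478,197 Wh = 478.2 kWh
Total energy = 39.33 + 1,550 + 9.979 + 950 + 478.2 = 3,027 kWh
Cost = 3,027 kWh × $0.274 = $829.47

$829.47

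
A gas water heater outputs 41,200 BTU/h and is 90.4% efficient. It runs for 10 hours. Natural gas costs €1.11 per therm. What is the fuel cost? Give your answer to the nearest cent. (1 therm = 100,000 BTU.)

€5.06

Heat delivered = 41,200 BTU/h × 10 h = 412,000 BTU
Gas input = 412,000 / 0.904 = 455,752 BTU
= 455,752 / 100,000 = 4.558 therm
Cost = 4.558 × €1.11/therm = €5.06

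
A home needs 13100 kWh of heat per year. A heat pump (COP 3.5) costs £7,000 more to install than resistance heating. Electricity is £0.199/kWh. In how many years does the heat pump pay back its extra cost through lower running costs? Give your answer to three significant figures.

Resistance: 13100 kWh × £0.199 = £2,606.90/yr
Heat pump: 13100 / 3.5 = 3743 kWh in → × £0.199 = £744.83/yr
Annual savings = £1,862.07
Payback = £7,000 / £1,862.07 = 3.76 years

3.76 years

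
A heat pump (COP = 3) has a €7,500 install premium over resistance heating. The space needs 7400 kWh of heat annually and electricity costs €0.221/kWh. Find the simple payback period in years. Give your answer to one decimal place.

Resistance: 7400 kWh × €0.221 = €1,635.40/yr
Heat pump: 7400 / 3 = 2467 kWh in → × €0.221 = €545.13/yr
Annual savings = €1,090.27
Payback = €7,500 / €1,090.27 = 6.88 years

6.9 years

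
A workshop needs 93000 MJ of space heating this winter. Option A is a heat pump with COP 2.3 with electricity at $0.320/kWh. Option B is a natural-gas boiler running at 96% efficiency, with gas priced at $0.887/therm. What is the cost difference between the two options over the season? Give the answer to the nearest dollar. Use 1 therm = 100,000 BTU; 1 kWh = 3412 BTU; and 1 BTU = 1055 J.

$2780

Heat load = 93000 MJ = 93,000,000,000 J / 1055 = 88,151,659 BTU
Gas: input = 88,151,659 / 0.96 = 91,824,645 BTU = 918.2 therm → 918.2 × $0.887 = $814.48
Heat pump: 88,151,659 BTU / 3412 = 25,840 kWh heat; / 2.3 = 11,230 kWh in → × $0.320 = $3,594.54
Difference = |$814.48 − $3,594.54| = $2,780.06 ≈ $2780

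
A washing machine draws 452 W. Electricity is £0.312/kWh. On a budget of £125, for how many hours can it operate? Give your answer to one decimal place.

Energy budget = £125 / £0.312 per kWh = 400.6 kWh = 400,641 Wh
Runtime = 400,641 Wh / 452 W = 886.4 h

886.4 h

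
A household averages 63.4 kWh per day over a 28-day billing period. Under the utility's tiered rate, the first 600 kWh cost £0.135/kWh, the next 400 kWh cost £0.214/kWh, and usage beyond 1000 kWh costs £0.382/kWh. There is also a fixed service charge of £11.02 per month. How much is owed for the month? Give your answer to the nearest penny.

Usage = 63.4 kWh/day × 28 days = 1775.2 kWh
First 600 kWh × £0.135 = £81.00
Next 400 kWh × £0.214 = £85.60
Remaining 775.2 kWh × £0.382 = £296.13
Energy charge = £462.73; + service £11.02 = £473.75

£473.75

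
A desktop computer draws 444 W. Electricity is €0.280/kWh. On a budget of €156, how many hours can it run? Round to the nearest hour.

1255 h

Energy budget = €156 / €0.280 per kWh = 557.1 kWh = 557,143 Wh
Runtime = 557,143 Wh / 444 W = 1,255 h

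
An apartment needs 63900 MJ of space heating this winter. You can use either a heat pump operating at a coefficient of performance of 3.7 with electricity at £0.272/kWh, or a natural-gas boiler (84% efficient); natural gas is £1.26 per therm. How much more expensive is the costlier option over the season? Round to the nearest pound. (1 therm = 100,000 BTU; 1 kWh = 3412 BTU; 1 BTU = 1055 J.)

Heat load = 63900 MJ = 63,900,000,000 J / 1055 = 60,568,720 BTU
Gas: input = 60,568,720 / 0.840 = 72,105,619 BTU = 721.1 therm → 721.1 × £1.26 = £908.53
Heat pump: 60,568,720 BTU / 3412 = 17,750 kWh heat; / 3.7 = 4,798 kWh in → × £0.272 = £1,304.99
Difference = |£908.53 − £1,304.99| = £396.46 ≈ £396

£396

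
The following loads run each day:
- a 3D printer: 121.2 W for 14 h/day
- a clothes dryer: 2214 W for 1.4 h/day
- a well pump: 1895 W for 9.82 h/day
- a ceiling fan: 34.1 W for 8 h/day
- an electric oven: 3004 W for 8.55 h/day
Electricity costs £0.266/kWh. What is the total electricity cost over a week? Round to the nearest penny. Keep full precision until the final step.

3D printer: 121.2 W × 14 h × 7 d = 11,878 Wh = 11.88 kWh
clothes dryer: 2214 W × 1.4 h × 7 d = 21,697 Wh = 21.7 kWh
well pump: 1895 W × 9.82 h × 7 d = 130,262 Wh = 130.3 kWh
ceiling fan: 34.1 W × 8 h × 7 d = 1,910 Wh = 1.91 kWh
electric oven: 3004 W × 8.55 h × 7 d = 179,789 Wh = 179.8 kWh
Total energy = 11.88 + 21.7 + 130.3 + 1.91 + 179.8 = 345.5 kWh
Cost = 345.5 kWh × £0.266 = £91.91

£91.91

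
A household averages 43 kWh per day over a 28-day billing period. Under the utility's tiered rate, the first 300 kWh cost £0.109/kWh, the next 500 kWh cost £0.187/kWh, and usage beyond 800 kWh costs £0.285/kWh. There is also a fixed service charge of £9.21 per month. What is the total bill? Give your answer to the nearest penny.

£250.55

Usage = 43 kWh/day × 28 days = 1204 kWh
First 300 kWh × £0.109 = £32.70
Next 500 kWh × £0.187 = £93.50
Remaining 404 kWh × £0.285 = £115.14
Energy charge = £241.34; + service £9.21 = £250.55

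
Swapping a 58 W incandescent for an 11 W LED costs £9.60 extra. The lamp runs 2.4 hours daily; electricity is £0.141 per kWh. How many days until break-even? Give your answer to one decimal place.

603.6 days

Power saved = 58 − 11 = 47 W
Daily energy saved = 47 W × 2.4 h = 112.8 Wh = 0.1128 kWh
Daily savings = 0.1128 × £0.141 = £0.0159
Payback = £9.60 / £0.0159 per day = 603.6 days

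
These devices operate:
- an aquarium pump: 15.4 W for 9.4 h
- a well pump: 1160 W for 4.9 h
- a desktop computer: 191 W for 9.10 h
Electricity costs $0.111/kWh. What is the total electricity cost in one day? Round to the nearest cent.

aquarium pump: 15.4 W × 9.4 h = 145 Wh = 0.1448 kWh
well pump: 1160 W × 4.9 h = 5,684 Wh = 5.684 kWh
desktop computer: 191 W × 9.10 h = 1,738 Wh = 1.738 kWh
Total energy = 0.1448 + 5.684 + 1.738 = 7.567 kWh
Cost = 7.567 kWh × $0.111 = $0.84

$0.84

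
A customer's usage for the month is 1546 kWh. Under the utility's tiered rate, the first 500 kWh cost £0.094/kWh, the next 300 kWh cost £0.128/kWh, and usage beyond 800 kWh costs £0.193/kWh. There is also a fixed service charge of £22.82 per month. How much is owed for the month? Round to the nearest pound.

£252

First 500 kWh × £0.094 = £47.00
Next 300 kWh × £0.128 = £38.40
Remaining 746 kWh × £0.193 = £143.98
Energy charge = £229.38; + service £22.82 = £252.20 ≈ £252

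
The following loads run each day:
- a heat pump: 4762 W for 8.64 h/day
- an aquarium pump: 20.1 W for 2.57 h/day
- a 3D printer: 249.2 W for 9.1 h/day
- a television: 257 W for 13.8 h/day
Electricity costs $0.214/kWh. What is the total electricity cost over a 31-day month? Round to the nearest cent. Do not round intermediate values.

$311.86

heat pump: 4762 W × 8.64 h × 31 d = 1,275,454 Wh = 1,275 kWh
aquarium pump: 20.1 W × 2.57 h × 31 d = 1,601 Wh = 1.601 kWh
3D printer: 249.2 W × 9.1 h × 31 d = 70,299 Wh = 70.3 kWh
television: 257 W × 13.8 h × 31 d = 109,945 Wh = 109.9 kWh
Total energy = 1,275 + 1.601 + 70.3 + 109.9 = 1,457 kWh
Cost = 1,457 kWh × $0.214 = $311.86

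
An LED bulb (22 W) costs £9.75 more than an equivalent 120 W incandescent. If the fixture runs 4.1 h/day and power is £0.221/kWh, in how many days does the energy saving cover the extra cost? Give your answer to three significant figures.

Power saved = 120 − 22 = 98 W
Daily energy saved = 98 W × 4.1 h = 401.8 Wh = 0.4018 kWh
Daily savings = 0.4018 × £0.221 = £0.0888
Payback = £9.75 / £0.0888 per day = 109.8 days

110 days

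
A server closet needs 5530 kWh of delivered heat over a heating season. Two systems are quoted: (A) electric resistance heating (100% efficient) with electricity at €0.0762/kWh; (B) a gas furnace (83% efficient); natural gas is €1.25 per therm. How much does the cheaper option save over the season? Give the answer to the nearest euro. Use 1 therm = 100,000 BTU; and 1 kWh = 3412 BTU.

€137

Heat load = 5530 kWh × 3412 = 18,868,360 BTU
Gas: input = 18,868,360 / 0.830 = 22,732,964 BTU = 227.3 therm → 227.3 × €1.25 = €284.16
Electric: 18,868,360 BTU / 3412 = 5,530 kWh → × €0.0762 = €421.39
Difference = |€284.16 − €421.39| = €137.22 ≈ €137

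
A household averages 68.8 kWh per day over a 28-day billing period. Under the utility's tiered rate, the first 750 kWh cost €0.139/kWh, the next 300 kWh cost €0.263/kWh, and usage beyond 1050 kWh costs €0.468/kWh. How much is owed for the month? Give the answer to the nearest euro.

Usage = 68.8 kWh/day × 28 days = 1926.4 kWh
First 750 kWh × €0.139 = €104.25
Next 300 kWh × €0.263 = €78.90
Remaining 876.4 kWh × €0.468 = €410.16
Total = €593.31 ≈ €593

€593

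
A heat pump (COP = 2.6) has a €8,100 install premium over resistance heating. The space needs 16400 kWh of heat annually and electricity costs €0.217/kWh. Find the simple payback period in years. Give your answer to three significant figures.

Resistance: 16400 kWh × €0.217 = €3,558.80/yr
Heat pump: 16400 / 2.6 = 6308 kWh in → × €0.217 = €1,368.77/yr
Annual savings = €2,190.03
Payback = €8,100 / €2,190.03 = 3.7 years

3.70 years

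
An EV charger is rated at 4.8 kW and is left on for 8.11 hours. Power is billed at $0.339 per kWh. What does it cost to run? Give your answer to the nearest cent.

$13.20

Energy = 4800 W × 8.11 h = 38,928 Wh = 38.93 kWh
Cost = 38.93 kWh × $0.339/kWh = $13.20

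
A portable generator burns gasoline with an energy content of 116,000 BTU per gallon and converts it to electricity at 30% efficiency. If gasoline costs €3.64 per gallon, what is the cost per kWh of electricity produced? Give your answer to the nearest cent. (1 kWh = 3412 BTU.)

€0.36

Electrical output per gallon = 116,000 BTU × 0.30 / 3412 BTU/kWh = 10.2 kWh
Cost per kWh = €3.64 / 10.2 kWh = €0.357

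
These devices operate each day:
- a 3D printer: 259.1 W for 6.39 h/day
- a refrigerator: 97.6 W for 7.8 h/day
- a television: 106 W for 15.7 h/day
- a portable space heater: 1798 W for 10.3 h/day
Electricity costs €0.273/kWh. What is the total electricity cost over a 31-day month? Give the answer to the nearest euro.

€191

3D printer: 259.1 W × 6.39 h × 31 d = 51,325 Wh = 51.33 kWh
refrigerator: 97.6 W × 7.8 h × 31 d = 23,600 Wh = 23.6 kWh
television: 106 W × 15.7 h × 31 d = 51,590 Wh = 51.59 kWh
portable space heater: 1798 W × 10.3 h × 31 d = 574,101 Wh = 574.1 kWh
Total energy = 51.33 + 23.6 + 51.59 + 574.1 = 700.6 kWh
Cost = 700.6 kWh × €0.273 = €191.27 ≈ €191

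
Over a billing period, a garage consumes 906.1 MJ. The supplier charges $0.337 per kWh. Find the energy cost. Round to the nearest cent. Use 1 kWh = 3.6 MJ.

$84.82

906.1 MJ × (0.27778 kWh/MJ) = 251.7 kWh
Cost = 251.7 kWh × $0.337/kWh = $84.82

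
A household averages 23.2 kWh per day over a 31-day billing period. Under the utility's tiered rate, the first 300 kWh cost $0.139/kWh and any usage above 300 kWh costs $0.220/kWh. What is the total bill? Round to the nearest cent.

$133.92

Usage = 23.2 kWh/day × 31 days = 719.2 kWh
First 300 kWh × $0.139 = $41.70
Remaining 419.2 kWh × $0.220 = $92.22
Total = $133.92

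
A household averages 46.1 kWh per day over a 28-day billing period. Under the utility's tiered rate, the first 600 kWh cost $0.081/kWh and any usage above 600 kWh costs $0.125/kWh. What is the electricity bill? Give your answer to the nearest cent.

$134.95

Usage = 46.1 kWh/day × 28 days = 1290.8 kWh
First 600 kWh × $0.081 = $48.60
Remaining 690.8 kWh × $0.125 = $86.35
Total = $134.95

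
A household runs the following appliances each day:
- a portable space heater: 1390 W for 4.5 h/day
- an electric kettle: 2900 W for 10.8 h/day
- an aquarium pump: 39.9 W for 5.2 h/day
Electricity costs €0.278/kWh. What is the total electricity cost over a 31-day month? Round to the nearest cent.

€325.61

portable space heater: 1390 W × 4.5 h × 31 d = 193,905 Wh = 193.9 kWh
electric kettle: 2900 W × 10.8 h × 31 d = 970,920 Wh = 970.9 kWh
aquarium pump: 39.9 W × 5.2 h × 31 d = 6,432 Wh = 6.432 kWh
Total energy = 193.9 + 970.9 + 6.432 = 1,171 kWh
Cost = 1,171 kWh × €0.278 = €325.61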